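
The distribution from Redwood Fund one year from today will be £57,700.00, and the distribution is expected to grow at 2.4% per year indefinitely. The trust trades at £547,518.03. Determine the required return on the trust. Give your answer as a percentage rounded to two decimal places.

P = D₁/(r − g) ⇒ r = D₁/P + g = £57,700.0000/£547,518.03 + 0.024 = 0.105385 + 0.024 = 0.129385

12.94%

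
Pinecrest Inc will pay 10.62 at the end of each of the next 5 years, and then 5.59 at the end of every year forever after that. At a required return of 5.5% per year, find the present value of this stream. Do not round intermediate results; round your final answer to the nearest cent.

123.12

PV of 5-year annuity: 10.62 × [1 − (1+0.055)^−5] / 0.055 = 45.35042
Perpetuity value at year 5: 5.59 / 0.055 = 101.63636
PV of perpetuity: 101.63636 / (1+0.055)^5 = 77.76547
Total PV = 45.35042 + 77.76547 = 123.11589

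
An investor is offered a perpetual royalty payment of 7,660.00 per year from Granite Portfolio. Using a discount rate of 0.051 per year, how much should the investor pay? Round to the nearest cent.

150196.08

Level perpetuity: PV = C / r = 7,660.00 / 0.051 = 150,196.08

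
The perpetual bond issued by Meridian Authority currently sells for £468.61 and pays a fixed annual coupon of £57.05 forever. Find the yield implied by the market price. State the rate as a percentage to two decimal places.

12.17%

P = C/r ⇒ r = C/P = £57.05/£468.61 = 0.121743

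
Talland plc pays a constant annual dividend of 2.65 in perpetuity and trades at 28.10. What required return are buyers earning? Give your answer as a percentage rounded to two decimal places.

P = C/r ⇒ r = C/P = 2.65/28.10 = 0.094306

9.43%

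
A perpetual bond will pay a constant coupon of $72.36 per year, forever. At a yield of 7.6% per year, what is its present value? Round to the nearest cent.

Level perpetuity: PV = C / r = $72.36 / 0.076 = $952.11

$952.11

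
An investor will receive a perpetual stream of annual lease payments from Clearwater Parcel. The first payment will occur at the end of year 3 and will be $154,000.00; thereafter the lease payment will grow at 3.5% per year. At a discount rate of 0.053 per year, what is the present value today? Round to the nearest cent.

$7715986.75

Value at end of year 2: C₁ / (r − g) = $154,000.00 / (0.053 − 0.035) = $8,555,555.5556
Discount to today: PV = $8,555,555.5556 / (1 + 0.053)^2 = $8,555,555.5556 / 1.108809 = $7,715,986.75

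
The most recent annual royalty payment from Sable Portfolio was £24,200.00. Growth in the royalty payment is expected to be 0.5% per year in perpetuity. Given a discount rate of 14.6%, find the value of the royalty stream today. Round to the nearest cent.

£172489.36

D₁ = D₀ × (1 + g) = £24,200.00 × 1.005 = £24,321.0000
Growing perpetuity: P = D₁ / (r − g) = £24,321.0000 / (0.146 − 0.005) = £172,489.36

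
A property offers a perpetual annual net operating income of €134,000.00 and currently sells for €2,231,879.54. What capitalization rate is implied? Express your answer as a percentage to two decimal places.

6.00%

P = C/r ⇒ r = C/P = €134,000.00/€2,231,879.54 = 0.060039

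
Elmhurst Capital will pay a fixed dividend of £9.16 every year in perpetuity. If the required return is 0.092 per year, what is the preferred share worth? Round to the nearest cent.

Level perpetuity: PV = C / r = £9.16 / 0.092 = £99.57

£99.57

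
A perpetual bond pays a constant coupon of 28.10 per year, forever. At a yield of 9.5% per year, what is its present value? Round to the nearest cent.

295.79

Level perpetuity: PV = C / r = 28.10 / 0.095 = 295.79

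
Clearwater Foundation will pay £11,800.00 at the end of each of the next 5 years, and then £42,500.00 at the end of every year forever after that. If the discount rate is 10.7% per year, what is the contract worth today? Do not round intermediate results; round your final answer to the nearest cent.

£282870.72

PV of 5-year annuity: £11,800.00 × [1 − (1+0.107)^−5] / 0.107 = 43942.71733
Perpetuity value at year 5: £42,500.00 / 0.107 = 397196.26168
PV of perpetuity: 397196.26168 / (1+0.107)^5 = 238928.00012
Total PV = 43942.71733 + 238928.00012 = 282870.71745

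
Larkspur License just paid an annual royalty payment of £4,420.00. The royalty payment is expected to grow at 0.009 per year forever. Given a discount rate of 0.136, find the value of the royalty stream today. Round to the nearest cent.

£35116.38

D₁ = D₀ × (1 + g) = £4,420.00 × 1.009 = £4,459.7800
Growing perpetuity: P = D₁ / (r − g) = £4,459.7800 / (0.136 − 0.009) = £35,116.38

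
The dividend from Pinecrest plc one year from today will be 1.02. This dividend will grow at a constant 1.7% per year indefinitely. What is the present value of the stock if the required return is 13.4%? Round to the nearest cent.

Growing perpetuity: P = D₁ / (r − g) = 1.0200 / (0.134 − 0.017) = 8.72

8.72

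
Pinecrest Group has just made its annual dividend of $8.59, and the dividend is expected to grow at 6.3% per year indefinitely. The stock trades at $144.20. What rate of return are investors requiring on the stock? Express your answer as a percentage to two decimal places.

D₁ = $8.59 × 1.063 = $9.1312
P = D₁/(r − g) ⇒ r = D₁/P + g = $9.1312/$144.20 + 0.063 = 0.063323 + 0.063 = 0.126323

12.63%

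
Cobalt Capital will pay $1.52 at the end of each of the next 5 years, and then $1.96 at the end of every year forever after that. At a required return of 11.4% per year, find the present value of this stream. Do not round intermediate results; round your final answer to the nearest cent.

PV of 5-year annuity: $1.52 × [1 − (1+0.114)^−5] / 0.114 = 5.56169
Perpetuity value at year 5: $1.96 / 0.114 = 17.19298
PV of perpetuity: 17.19298 / (1+0.114)^5 = 10.02133
Total PV = 5.56169 + 10.02133 = 15.58302

$15.58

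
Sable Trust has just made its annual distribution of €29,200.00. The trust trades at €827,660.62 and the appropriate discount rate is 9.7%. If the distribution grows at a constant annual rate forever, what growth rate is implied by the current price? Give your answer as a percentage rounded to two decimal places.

5.96%

P = D₀(1+g)/(r−g) ⇒ P(r−g) = D₀(1+g) ⇒ g(P+D₀) = P·r − D₀
g = (P·r − D₀)/(P + D₀) = (€827,660.62×0.097 − €29,200.00) / (€827,660.62 + €29,200.00) = 0.059617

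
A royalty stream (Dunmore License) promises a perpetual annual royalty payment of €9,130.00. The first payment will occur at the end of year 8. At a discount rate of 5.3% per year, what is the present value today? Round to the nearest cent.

Value at end of year 7: C / r = €9,130.00 / 0.053 = €172,264.1509
Discount to today: PV = €172,264.1509 / (1 + 0.053)^7 = €172,264.1509 / 1.435485 = €120,004.16

€120004.16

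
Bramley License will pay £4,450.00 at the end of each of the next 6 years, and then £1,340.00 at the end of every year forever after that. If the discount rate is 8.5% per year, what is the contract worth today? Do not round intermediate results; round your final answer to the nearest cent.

£29926.36

PV of 6-year annuity: £4,450.00 × [1 − (1+0.085)^−6] / 0.085 = 20263.46290
Perpetuity value at year 6: £1,340.00 / 0.085 = 15764.70588
PV of perpetuity: 15764.70588 / (1+0.085)^6 = 9662.89908
Total PV = 20263.46290 + 9662.89908 = 29926.36198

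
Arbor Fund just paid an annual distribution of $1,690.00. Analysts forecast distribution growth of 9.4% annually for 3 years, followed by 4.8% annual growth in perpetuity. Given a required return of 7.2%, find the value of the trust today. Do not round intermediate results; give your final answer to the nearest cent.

D_1 = 1848.86000
D_2 = 2022.65284
D_3 = 2212.78221
Terminal value at year 3: TV = D_3×(1+g_2)/(r−g_2) = 2318.99575/0.024 = 96624.82304
P_0 = D_1/(1+r)^1 + D_2/(1+r)^2 + D_3/(1+r)^3 + TV/(1+r)^3
    = 1724.68284 + 1760.07745 + 1796.19844 + 78433.99849 = 83714.95721

$83714.96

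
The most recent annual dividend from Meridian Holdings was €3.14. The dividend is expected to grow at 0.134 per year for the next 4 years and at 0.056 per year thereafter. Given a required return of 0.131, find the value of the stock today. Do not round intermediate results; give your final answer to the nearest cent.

D_1 = 3.56076
D_2 = 4.03790
D_3 = 4.57898
D_4 = 5.19256
Terminal value at year 4: TV = D_4×(1+g_2)/(r−g_2) = 5.48335/0.075 = 73.11130
P_0 = D_1/(1+r)^1 + D_2/(1+r)^2 + D_3/(1+r)^3 + D_4/(1+r)^4 + TV/(1+r)^4
    = 3.14833 + 3.15668 + 3.16505 + 3.17345 + 44.68215 = 57.32566

€57.33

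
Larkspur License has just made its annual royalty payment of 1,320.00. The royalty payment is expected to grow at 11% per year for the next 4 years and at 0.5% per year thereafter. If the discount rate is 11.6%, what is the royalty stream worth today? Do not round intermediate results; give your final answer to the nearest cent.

16905.81

D_1 = 1465.20000
D_2 = 1626.37200
D_3 = 1805.27292
D_4 = 2003.85294
Terminal value at year 4: TV = D_4×(1+g_2)/(r−g_2) = 2013.87221/0.111 = 18142.99285
P_0 = D_1/(1+r)^1 + D_2/(1+r)^2 + D_3/(1+r)^3 + D_4/(1+r)^4 + TV/(1+r)^4
    = 1312.90323 + 1305.84461 + 1298.82394 + 1291.84101 + 11696.39835 = 16905.81113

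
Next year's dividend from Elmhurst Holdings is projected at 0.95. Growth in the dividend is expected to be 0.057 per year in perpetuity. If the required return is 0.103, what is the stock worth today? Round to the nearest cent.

20.65

Growing perpetuity: P = D₁ / (r − g) = 0.9500 / (0.103 − 0.057) = 20.65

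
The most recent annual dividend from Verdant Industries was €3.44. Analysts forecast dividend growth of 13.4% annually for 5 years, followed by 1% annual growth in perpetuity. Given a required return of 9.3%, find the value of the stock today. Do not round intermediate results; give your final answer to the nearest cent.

D_1 = 3.90096
D_2 = 4.42369
D_3 = 5.01646
D_4 = 5.68867
D_5 = 6.45095
Terminal value at year 5: TV = D_5×(1+g_2)/(r−g_2) = 6.51546/0.083 = 78.49952
P_0 = D_1/(1+r)^1 + D_2/(1+r)^2 + D_3/(1+r)^3 + D_4/(1+r)^4 + D_5/(1+r)^5 + TV/(1+r)^5
    = 3.56904 + 3.70292 + 3.84182 + 3.98593 + 4.13545 + 50.32296 = 69.55812

€69.56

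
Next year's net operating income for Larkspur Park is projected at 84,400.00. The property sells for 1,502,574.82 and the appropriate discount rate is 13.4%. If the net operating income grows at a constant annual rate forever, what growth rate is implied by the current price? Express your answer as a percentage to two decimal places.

P = D₁/(r−g) ⇒ g = r − D₁/P = 0.134 − 84,400.00/1,502,574.82 = 0.077830

7.78%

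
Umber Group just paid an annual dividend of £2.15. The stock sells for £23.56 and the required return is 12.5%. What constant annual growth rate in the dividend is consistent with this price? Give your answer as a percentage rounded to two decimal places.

P = D₀(1+g)/(r−g) ⇒ P(r−g) = D₀(1+g) ⇒ g(P+D₀) = P·r − D₀
g = (P·r − D₀)/(P + D₀) = (£23.56×0.125 − £2.15) / (£23.56 + £2.15) = 0.030922

3.09%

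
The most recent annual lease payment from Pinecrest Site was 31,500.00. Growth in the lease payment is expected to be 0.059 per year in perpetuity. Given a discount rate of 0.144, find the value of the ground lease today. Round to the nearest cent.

D₁ = D₀ × (1 + g) = 31,500.00 × 1.059 = 33,358.5000
Growing perpetuity: P = D₁ / (r − g) = 33,358.5000 / (0.144 − 0.059) = 392,452.94

392452.94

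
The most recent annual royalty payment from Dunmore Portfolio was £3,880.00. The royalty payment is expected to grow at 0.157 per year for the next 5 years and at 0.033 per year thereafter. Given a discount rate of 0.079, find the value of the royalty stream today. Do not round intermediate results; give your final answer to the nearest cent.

£147554.38

D_1 = 4489.16000
D_2 = 5193.95812
D_3 = 6009.40954
D_4 = 6952.88684
D_5 = 8044.49008
Terminal value at year 5: TV = D_5×(1+g_2)/(r−g_2) = 8309.95825/0.046 = 180651.26631
P_0 = D_1/(1+r)^1 + D_2/(1+r)^2 + D_3/(1+r)^3 + D_4/(1+r)^4 + D_5/(1+r)^5 + TV/(1+r)^5
    = 4160.48193 + 4461.23966 + 4783.73891 + 5129.55136 + 5500.36230 + 123519.00563 = 147554.37979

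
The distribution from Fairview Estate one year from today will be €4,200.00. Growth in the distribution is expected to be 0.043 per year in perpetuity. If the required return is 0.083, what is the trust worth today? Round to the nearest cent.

Growing perpetuity: P = D₁ / (r − g) = €4,200.0000 / (0.083 − 0.043) = €105,000.00

€105000.00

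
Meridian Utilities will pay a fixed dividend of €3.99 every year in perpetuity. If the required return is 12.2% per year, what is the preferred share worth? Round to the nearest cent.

Level perpetuity: PV = C / r = €3.99 / 0.122 = €32.70

€32.70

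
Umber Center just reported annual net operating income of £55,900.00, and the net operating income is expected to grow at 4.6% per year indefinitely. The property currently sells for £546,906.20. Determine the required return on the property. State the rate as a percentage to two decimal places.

15.29%

D₁ = £55,900.00 × 1.046 = £58,471.4000
P = D₁/(r − g) ⇒ r = D₁/P + g = £58,471.4000/£546,906.20 + 0.046 = 0.106913 + 0.046 = 0.152913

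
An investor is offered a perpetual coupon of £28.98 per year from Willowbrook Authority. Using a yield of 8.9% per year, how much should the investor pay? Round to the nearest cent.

Level perpetuity: PV = C / r = £28.98 / 0.089 = £325.62

£325.62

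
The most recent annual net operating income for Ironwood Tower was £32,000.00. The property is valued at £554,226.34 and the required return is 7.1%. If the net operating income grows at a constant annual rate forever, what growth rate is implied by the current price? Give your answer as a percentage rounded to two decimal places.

1.25%

P = D₀(1+g)/(r−g) ⇒ P(r−g) = D₀(1+g) ⇒ g(P+D₀) = P·r − D₀
g = (P·r − D₀)/(P + D₀) = (£554,226.34×0.071 − £32,000.00) / (£554,226.34 + £32,000.00) = 0.012538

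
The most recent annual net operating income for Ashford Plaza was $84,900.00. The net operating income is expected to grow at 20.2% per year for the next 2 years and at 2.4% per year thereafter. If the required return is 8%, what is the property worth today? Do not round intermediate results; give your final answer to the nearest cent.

D_1 = 102049.80000
D_2 = 122663.85960
Terminal value at year 2: TV = D_2×(1+g_2)/(r−g_2) = 125607.79223/0.056 = 2242996.28983
P_0 = D_1/(1+r)^1 + D_2/(1+r)^2 + TV/(1+r)^2
    = 94490.55556 + 105164.48868 + 1923007.79306 = 2122662.83730

$2122662.84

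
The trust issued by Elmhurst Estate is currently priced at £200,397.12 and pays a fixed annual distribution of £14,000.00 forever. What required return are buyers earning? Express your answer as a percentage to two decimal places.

6.99%

P = C/r ⇒ r = C/P = £14,000.00/£200,397.12 = 0.069861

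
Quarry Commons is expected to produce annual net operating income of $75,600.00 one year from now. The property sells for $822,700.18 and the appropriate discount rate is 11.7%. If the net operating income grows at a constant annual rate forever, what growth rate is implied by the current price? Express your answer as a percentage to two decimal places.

P = D₁/(r−g) ⇒ g = r − D₁/P = 0.117 − $75,600.00/$822,700.18 = 0.025107

2.51%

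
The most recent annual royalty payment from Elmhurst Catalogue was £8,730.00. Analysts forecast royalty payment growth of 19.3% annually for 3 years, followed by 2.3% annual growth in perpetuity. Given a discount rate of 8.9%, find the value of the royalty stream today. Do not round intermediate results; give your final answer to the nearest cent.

£209421.55

D_1 = 10414.89000
D_2 = 12424.96377
D_3 = 14822.98178
Terminal value at year 3: TV = D_3×(1+g_2)/(r−g_2) = 15163.91036/0.066 = 229756.21755
P_0 = D_1/(1+r)^1 + D_2/(1+r)^2 + D_3/(1+r)^3 + TV/(1+r)^3
    = 9563.71901 + 10477.05856 + 11477.62247 + 177903.14825 = 209421.54829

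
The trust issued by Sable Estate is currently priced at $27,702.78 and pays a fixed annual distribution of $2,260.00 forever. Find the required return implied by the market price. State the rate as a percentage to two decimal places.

P = C/r ⇒ r = C/P = $2,260.00/$27,702.78 = 0.081580

8.16%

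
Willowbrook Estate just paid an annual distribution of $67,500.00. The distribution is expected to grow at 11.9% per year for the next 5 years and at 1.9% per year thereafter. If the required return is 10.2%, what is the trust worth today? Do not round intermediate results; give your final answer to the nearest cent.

$1248072.00

D_1 = 75532.50000
D_2 = 84520.86750
D_3 = 94578.85073
D_4 = 105833.73397
D_5 = 118427.94831
Terminal value at year 5: TV = D_5×(1+g_2)/(r−g_2) = 120678.07933/0.083 = 1453952.76301
P_0 = D_1/(1+r)^1 + D_2/(1+r)^2 + D_3/(1+r)^3 + D_4/(1+r)^4 + D_5/(1+r)^5 + TV/(1+r)^5
    = 68541.28857 + 69598.64057 + 70672.30381 + 71762.52991 + 72869.57438 + 894627.66620 = 1248072.00343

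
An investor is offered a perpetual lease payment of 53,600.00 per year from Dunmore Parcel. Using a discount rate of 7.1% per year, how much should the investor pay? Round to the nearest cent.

754929.58

Level perpetuity: PV = C / r = 53,600.00 / 0.071 = 754,929.58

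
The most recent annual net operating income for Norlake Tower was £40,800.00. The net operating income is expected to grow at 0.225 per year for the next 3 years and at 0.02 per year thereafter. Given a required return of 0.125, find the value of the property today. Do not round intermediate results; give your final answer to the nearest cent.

D_1 = 49980.00000
D_2 = 61225.50000
D_3 = 75001.23750
Terminal value at year 3: TV = D_3×(1+g_2)/(r−g_2) = 76501.26225/0.105 = 728583.45000
P_0 = D_1/(1+r)^1 + D_2/(1+r)^2 + D_3/(1+r)^3 + TV/(1+r)^3
    = 44426.66667 + 48375.70370 + 52675.76626 + 511707.44362 = 657185.58025

£657185.58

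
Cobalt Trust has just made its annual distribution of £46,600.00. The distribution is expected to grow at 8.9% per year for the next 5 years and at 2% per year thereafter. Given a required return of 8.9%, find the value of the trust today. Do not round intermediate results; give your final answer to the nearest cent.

£921869.57

D_1 = 50747.40000
D_2 = 55263.91860
D_3 = 60182.40736
D_4 = 65538.64161
D_5 = 71371.58071
Terminal value at year 5: TV = D_5×(1+g_2)/(r−g_2) = 72799.01233/0.069 = 1055058.14968
P_0 = D_1/(1+r)^1 + D_2/(1+r)^2 + D_3/(1+r)^3 + D_4/(1+r)^4 + D_5/(1+r)^5 + TV/(1+r)^5
    = 46600.00000 + 46600.00000 + 46600.00000 + 46600.00000 + 46600.00000 + 688869.56522 = 921869.56522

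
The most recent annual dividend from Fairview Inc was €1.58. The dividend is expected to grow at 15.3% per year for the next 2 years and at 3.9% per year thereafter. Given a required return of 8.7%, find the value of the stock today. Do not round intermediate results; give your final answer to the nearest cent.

D_1 = 1.82174
D_2 = 2.10047
Terminal value at year 2: TV = D_2×(1+g_2)/(r−g_2) = 2.18238/0.048 = 45.46634
P_0 = D_1/(1+r)^1 + D_2/(1+r)^2 + TV/(1+r)^2
    = 1.67593 + 1.77769 + 38.47963 = 41.93326

€41.93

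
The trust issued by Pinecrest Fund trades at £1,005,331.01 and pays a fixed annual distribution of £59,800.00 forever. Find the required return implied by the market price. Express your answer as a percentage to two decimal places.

P = C/r ⇒ r = C/P = £59,800.00/£1,005,331.01 = 0.059483

5.95%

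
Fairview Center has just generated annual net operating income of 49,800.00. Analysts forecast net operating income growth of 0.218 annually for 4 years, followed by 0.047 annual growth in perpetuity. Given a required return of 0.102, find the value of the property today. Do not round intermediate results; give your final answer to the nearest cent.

D_1 = 60656.40000
D_2 = 73879.49520
D_3 = 89985.22515
D_4 = 109602.00424
Terminal value at year 4: TV = D_4×(1+g_2)/(r−g_2) = 114753.29844/0.055 = 2086423.60793
P_0 = D_1/(1+r)^1 + D_2/(1+r)^2 + D_3/(1+r)^3 + D_4/(1+r)^4 + TV/(1+r)^4
    = 55042.10526 + 60836.01108 + 67239.80172 + 74317.67559 + 1414738.29706 = 1672173.89071

1672173.89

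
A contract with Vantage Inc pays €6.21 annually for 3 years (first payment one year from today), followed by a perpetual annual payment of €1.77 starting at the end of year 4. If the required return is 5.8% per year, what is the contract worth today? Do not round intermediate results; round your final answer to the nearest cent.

PV of 3-year annuity: €6.21 × [1 − (1+0.058)^−3] / 0.058 = 16.66102
Perpetuity value at year 3: €1.77 / 0.058 = 30.51724
PV of perpetuity: 30.51724 / (1+0.058)^3 = 25.76845
Total PV = 16.66102 + 25.76845 = 42.42947

€42.43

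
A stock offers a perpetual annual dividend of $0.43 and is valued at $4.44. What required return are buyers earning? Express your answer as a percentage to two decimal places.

9.68%

P = C/r ⇒ r = C/P = $0.43/$4.44 = 0.096847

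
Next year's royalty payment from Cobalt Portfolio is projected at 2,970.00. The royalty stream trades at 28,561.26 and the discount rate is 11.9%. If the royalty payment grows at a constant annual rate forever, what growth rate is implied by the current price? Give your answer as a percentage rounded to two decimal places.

P = D₁/(r−g) ⇒ g = r − D₁/P = 0.119 − 2,970.00/28,561.26 = 0.015013

1.50%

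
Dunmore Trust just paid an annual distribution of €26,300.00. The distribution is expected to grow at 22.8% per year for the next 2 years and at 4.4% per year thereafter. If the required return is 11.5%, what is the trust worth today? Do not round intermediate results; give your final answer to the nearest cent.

€529944.09

D_1 = 32296.40000
D_2 = 39659.97920
Terminal value at year 2: TV = D_2×(1+g_2)/(r−g_2) = 41405.01828/0.071 = 583169.27162
P_0 = D_1/(1+r)^1 + D_2/(1+r)^2 + TV/(1+r)^2
    = 28965.38117 + 31900.88616 + 469077.81907 = 529944.08640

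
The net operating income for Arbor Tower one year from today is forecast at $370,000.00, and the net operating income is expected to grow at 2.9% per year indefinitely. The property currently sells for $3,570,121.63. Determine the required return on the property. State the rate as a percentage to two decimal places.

13.26%

P = D₁/(r − g) ⇒ r = D₁/P + g = $370,000.0000/$3,570,121.63 + 0.029 = 0.103638 + 0.029 = 0.132638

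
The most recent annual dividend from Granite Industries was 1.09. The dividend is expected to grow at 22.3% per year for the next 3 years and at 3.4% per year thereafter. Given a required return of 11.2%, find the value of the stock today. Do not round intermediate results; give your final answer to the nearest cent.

23.19

D_1 = 1.33307
D_2 = 1.63034
D_3 = 1.99391
Terminal value at year 3: TV = D_3×(1+g_2)/(r−g_2) = 2.06170/0.078 = 26.43211
P_0 = D_1/(1+r)^1 + D_2/(1+r)^2 + D_3/(1+r)^3 + TV/(1+r)^3
    = 1.19880 + 1.31847 + 1.45008 + 19.22284 = 23.19019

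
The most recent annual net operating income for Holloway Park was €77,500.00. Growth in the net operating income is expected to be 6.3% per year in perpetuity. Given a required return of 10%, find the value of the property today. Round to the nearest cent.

€2226554.05

D₁ = D₀ × (1 + g) = €77,500.00 × 1.063 = €82,382.5000
Growing perpetuity: P = D₁ / (r − g) = €82,382.5000 / (0.1 − 0.063) = €2,226,554.05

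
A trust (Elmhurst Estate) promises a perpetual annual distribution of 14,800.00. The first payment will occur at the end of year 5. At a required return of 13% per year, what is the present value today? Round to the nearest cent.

69823.98

Value at end of year 4: C / r = 14,800.00 / 0.13 = 113,846.1538
Discount to today: PV = 113,846.1538 / (1 + 0.13)^4 = 113,846.1538 / 1.630474 = 69,823.98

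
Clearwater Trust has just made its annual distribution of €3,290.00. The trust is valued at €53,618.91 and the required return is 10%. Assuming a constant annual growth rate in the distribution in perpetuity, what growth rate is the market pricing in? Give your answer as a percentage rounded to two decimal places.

P = D₀(1+g)/(r−g) ⇒ P(r−g) = D₀(1+g) ⇒ g(P+D₀) = P·r − D₀
g = (P·r − D₀)/(P + D₀) = (€53,618.91×0.1 − €3,290.00) / (€53,618.91 + €3,290.00) = 0.036407

3.64%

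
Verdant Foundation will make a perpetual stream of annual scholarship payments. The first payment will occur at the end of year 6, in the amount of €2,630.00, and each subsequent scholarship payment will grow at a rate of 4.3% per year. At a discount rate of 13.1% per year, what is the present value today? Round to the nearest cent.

€16149.54

Value at end of year 5: C₁ / (r − g) = €2,630.00 / (0.131 − 0.043) = €29,886.3636
Discount to today: PV = €29,886.3636 / (1 + 0.131)^5 = €29,886.3636 / 1.850602 = €16,149.54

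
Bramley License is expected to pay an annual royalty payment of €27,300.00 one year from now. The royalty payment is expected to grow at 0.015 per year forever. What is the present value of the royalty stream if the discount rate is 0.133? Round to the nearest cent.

€231355.93

Growing perpetuity: P = D₁ / (r − g) = €27,300.0000 / (0.133 − 0.015) = €231,355.93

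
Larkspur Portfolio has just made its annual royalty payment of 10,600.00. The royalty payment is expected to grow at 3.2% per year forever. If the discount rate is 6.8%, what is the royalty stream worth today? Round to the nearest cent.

D₁ = D₀ × (1 + g) = 10,600.00 × 1.032 = 10,939.2000
Growing perpetuity: P = D₁ / (r − g) = 10,939.2000 / (0.068 − 0.032) = 303,866.67

303866.67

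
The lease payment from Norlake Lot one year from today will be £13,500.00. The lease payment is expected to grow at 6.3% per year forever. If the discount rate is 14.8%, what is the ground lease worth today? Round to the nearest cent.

£158823.53

Growing perpetuity: P = D₁ / (r − g) = £13,500.0000 / (0.148 − 0.063) = £158,823.53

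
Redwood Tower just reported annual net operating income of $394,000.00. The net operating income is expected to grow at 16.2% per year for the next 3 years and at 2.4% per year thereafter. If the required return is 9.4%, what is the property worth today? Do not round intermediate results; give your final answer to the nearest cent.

$8241727.21

D_1 = 457828.00000
D_2 = 531996.13600
D_3 = 618179.51003
Terminal value at year 3: TV = D_3×(1+g_2)/(r−g_2) = 633015.81827/0.07 = 9043083.11818
P_0 = D_1/(1+r)^1 + D_2/(1+r)^2 + D_3/(1+r)^3 + TV/(1+r)^3
    = 418489.94516 + 444502.11725 + 472131.13368 + 6906604.01266 = 8241727.20874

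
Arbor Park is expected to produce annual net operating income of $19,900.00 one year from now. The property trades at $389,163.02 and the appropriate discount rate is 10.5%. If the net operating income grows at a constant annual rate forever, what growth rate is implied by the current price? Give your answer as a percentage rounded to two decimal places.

5.39%

P = D₁/(r−g) ⇒ g = r − D₁/P = 0.105 − $19,900.00/$389,163.02 = 0.053865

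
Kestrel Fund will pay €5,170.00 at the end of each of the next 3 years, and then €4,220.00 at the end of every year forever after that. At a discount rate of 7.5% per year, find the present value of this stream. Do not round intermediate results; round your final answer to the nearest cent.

€58737.17

PV of 3-year annuity: €5,170.00 × [1 − (1+0.075)^−3] / 0.075 = 13444.71808
Perpetuity value at year 3: €4,220.00 / 0.075 = 56266.66667
PV of perpetuity: 56266.66667 / (1+0.075)^3 = 45292.44804
Total PV = 13444.71808 + 45292.44804 = 58737.16612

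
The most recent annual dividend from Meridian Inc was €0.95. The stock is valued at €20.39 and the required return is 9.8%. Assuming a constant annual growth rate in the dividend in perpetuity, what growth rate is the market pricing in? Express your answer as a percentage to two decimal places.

4.91%

P = D₀(1+g)/(r−g) ⇒ P(r−g) = D₀(1+g) ⇒ g(P+D₀) = P·r − D₀
g = (P·r − D₀)/(P + D₀) = (€20.39×0.098 − €0.95) / (€20.39 + €0.95) = 0.049120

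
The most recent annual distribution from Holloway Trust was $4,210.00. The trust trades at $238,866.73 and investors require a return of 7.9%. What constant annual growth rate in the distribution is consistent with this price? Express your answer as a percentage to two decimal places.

6.03%

P = D₀(1+g)/(r−g) ⇒ P(r−g) = D₀(1+g) ⇒ g(P+D₀) = P·r − D₀
g = (P·r − D₀)/(P + D₀) = ($238,866.73×0.079 − $4,210.00) / ($238,866.73 + $4,210.00) = 0.060312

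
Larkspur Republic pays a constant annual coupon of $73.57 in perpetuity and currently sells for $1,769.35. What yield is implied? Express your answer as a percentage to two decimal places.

4.16%

P = C/r ⇒ r = C/P = $73.57/$1,769.35 = 0.041580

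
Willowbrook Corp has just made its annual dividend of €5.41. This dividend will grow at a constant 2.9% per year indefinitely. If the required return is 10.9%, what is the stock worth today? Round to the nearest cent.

€69.59

D₁ = D₀ × (1 + g) = €5.41 × 1.029 = €5.5669
Growing perpetuity: P = D₁ / (r − g) = €5.5669 / (0.109 − 0.029) = €69.59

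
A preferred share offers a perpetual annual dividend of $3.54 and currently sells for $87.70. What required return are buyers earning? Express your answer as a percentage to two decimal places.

4.04%

P = C/r ⇒ r = C/P = $3.54/$87.70 = 0.040365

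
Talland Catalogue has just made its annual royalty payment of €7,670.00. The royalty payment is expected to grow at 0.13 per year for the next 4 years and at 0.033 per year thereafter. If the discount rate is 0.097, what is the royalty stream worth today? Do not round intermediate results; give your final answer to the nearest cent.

€172438.56

D_1 = 8667.10000
D_2 = 9793.82300
D_3 = 11067.01999
D_4 = 12505.73259
Terminal value at year 4: TV = D_4×(1+g_2)/(r−g_2) = 12918.42176/0.064 = 201850.34006
P_0 = D_1/(1+r)^1 + D_2/(1+r)^2 + D_3/(1+r)^3 + D_4/(1+r)^4 + TV/(1+r)^4
    = 7900.72926 + 8138.39933 + 8383.21900 + 8635.40335 + 139380.80713 = 172438.55807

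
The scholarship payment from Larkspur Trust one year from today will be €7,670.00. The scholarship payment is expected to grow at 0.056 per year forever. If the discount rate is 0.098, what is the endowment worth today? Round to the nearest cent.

Growing perpetuity: P = D₁ / (r − g) = €7,670.0000 / (0.098 − 0.056) = €182,619.05

€182619.05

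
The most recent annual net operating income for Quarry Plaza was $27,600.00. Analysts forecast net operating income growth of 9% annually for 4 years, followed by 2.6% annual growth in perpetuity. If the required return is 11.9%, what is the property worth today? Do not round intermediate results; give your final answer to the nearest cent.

$377561.79

D_1 = 30084.00000
D_2 = 32791.56000
D_3 = 35742.80040
D_4 = 38959.65244
Terminal value at year 4: TV = D_4×(1+g_2)/(r−g_2) = 39972.60340/0.093 = 429812.93978
P_0 = D_1/(1+r)^1 + D_2/(1+r)^2 + D_3/(1+r)^3 + D_4/(1+r)^4 + TV/(1+r)^4
    = 26884.71850 + 26187.97423 + 25509.28678 + 24848.18820 + 274131.62464 = 377561.79235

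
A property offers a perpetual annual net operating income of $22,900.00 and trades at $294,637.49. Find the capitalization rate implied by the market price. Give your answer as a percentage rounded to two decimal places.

P = C/r ⇒ r = C/P = $22,900.00/$294,637.49 = 0.077723

7.77%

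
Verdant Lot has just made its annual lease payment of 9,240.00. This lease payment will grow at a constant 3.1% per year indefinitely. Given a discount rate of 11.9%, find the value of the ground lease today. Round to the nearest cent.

D₁ = D₀ × (1 + g) = 9,240.00 × 1.031 = 9,526.4400
Growing perpetuity: P = D₁ / (r − g) = 9,526.4400 / (0.119 − 0.031) = 108,255.00

108255.00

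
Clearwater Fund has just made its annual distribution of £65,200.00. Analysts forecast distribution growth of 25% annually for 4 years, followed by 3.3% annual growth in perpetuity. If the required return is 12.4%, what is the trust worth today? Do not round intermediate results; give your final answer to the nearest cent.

D_1 = 81500.00000
D_2 = 101875.00000
D_3 = 127343.75000
D_4 = 159179.68750
Terminal value at year 4: TV = D_4×(1+g_2)/(r−g_2) = 164432.61719/0.091 = 1806951.83723
P_0 = D_1/(1+r)^1 + D_2/(1+r)^2 + D_3/(1+r)^3 + D_4/(1+r)^4 + TV/(1+r)^4
    = 72508.89680 + 80637.11832 + 89676.51059 + 99729.21552 + 1132090.98492 = 1474642.72615

£1474642.73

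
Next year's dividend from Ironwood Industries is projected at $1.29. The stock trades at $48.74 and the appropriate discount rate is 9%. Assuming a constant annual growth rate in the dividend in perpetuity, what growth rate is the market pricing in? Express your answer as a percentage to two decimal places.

6.35%

P = D₁/(r−g) ⇒ g = r − D₁/P = 0.09 − $1.29/$48.74 = 0.063533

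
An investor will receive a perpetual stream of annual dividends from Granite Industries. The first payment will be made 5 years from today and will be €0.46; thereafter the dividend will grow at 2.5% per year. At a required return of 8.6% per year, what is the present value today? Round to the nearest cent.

Value at end of year 4: C₁ / (r − g) = €0.46 / (0.086 − 0.025) = €7.5410
Discount to today: PV = €7.5410 / (1 + 0.086)^4 = €7.5410 / 1.390975 = €5.42

€5.42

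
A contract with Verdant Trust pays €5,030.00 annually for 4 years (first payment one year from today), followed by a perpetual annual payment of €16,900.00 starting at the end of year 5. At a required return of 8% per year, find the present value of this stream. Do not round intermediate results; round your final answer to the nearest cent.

€171935.05

PV of 4-year annuity: €5,030.00 × [1 − (1+0.08)^−4] / 0.08 = 16659.99801
Perpetuity value at year 4: €16,900.00 / 0.08 = 211250.00000
PV of perpetuity: 211250.00000 / (1+0.08)^4 = 155275.05640
Total PV = 16659.99801 + 155275.05640 = 171935.05441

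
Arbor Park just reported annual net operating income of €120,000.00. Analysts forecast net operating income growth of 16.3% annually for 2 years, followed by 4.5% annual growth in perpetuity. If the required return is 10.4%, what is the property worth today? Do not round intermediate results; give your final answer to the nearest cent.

€2618249.82

D_1 = 139560.00000
D_2 = 162308.28000
Terminal value at year 2: TV = D_2×(1+g_2)/(r−g_2) = 169612.15260/0.059 = 2874782.24746
P_0 = D_1/(1+r)^1 + D_2/(1+r)^2 + TV/(1+r)^2
    = 126413.04348 + 133168.81301 + 2358667.95928 = 2618249.81577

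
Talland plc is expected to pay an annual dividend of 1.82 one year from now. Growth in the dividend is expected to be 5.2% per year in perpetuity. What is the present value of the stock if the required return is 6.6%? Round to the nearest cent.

Growing perpetuity: P = D₁ / (r − g) = 1.8200 / (0.066 − 0.052) = 130.00

130.00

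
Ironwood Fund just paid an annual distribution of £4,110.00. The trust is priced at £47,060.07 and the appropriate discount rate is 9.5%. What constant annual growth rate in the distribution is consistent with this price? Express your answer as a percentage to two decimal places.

P = D₀(1+g)/(r−g) ⇒ P(r−g) = D₀(1+g) ⇒ g(P+D₀) = P·r − D₀
g = (P·r − D₀)/(P + D₀) = (£47,060.07×0.095 − £4,110.00) / (£47,060.07 + £4,110.00) = 0.007049

0.70%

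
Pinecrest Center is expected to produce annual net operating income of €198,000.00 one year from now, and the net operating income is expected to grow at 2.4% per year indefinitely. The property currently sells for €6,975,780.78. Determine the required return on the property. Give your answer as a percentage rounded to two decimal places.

5.24%

P = D₁/(r − g) ⇒ r = D₁/P + g = €198,000.0000/€6,975,780.78 + 0.024 = 0.028384 + 0.024 = 0.052384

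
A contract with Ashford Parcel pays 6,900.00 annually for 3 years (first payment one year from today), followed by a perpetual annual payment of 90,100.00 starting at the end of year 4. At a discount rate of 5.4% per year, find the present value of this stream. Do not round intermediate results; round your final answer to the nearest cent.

1443631.87

PV of 3-year annuity: 6,900.00 × [1 − (1+0.054)^−3] / 0.054 = 18650.45563
Perpetuity value at year 3: 90,100.00 / 0.054 = 1668518.51852
PV of perpetuity: 1668518.51852 / (1+0.054)^3 = 1424981.40953
Total PV = 18650.45563 + 1424981.40953 = 1443631.86516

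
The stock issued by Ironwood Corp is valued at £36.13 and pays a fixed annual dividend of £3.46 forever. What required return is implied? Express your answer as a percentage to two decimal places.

P = C/r ⇒ r = C/P = £3.46/£36.13 = 0.095765

9.58%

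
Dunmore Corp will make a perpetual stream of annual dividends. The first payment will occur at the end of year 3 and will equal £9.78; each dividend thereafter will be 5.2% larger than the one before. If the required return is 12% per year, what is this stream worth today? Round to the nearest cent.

Value at end of year 2: C₁ / (r − g) = £9.78 / (0.12 − 0.052) = £143.8235
Discount to today: PV = £143.8235 / (1 + 0.12)^2 = £143.8235 / 1.254400 = £114.66

£114.66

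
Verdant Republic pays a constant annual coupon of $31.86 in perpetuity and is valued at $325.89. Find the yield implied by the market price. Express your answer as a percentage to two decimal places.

P = C/r ⇒ r = C/P = $31.86/$325.89 = 0.097763

9.78%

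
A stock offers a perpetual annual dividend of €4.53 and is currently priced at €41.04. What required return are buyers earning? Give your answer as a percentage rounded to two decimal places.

11.04%

P = C/r ⇒ r = C/P = €4.53/€41.04 = 0.110380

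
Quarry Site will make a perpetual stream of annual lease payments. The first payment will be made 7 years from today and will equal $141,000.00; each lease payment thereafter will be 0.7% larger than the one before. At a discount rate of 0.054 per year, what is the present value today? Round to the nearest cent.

Value at end of year 6: C₁ / (r − g) = $141,000.00 / (0.054 − 0.007) = $3,000,000.0000
Discount to today: PV = $3,000,000.0000 / (1 + 0.054)^6 = $3,000,000.0000 / 1.371020 = $2,188,152.52

$2188152.52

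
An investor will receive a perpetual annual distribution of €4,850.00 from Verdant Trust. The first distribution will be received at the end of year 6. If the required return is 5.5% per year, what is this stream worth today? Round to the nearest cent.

€67470.94

Value at end of year 5: C / r = €4,850.00 / 0.055 = €88,181.8182
Discount to today: PV = €88,181.8182 / (1 + 0.055)^5 = €88,181.8182 / 1.306960 = €67,470.94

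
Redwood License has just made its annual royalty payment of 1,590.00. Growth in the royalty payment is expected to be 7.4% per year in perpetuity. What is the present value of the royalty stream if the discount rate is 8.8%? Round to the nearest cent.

121975.71

D₁ = D₀ × (1 + g) = 1,590.00 × 1.074 = 1,707.6600
Growing perpetuity: P = D₁ / (r − g) = 1,707.6600 / (0.088 − 0.074) = 121,975.71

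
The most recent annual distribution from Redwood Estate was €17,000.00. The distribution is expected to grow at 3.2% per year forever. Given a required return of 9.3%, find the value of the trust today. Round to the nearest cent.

D₁ = D₀ × (1 + g) = €17,000.00 × 1.032 = €17,544.0000
Growing perpetuity: P = D₁ / (r − g) = €17,544.0000 / (0.093 − 0.032) = €287,606.56

€287606.56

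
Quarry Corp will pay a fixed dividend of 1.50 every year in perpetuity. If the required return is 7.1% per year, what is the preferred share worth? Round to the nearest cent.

Level perpetuity: PV = C / r = 1.50 / 0.071 = 21.13

21.13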